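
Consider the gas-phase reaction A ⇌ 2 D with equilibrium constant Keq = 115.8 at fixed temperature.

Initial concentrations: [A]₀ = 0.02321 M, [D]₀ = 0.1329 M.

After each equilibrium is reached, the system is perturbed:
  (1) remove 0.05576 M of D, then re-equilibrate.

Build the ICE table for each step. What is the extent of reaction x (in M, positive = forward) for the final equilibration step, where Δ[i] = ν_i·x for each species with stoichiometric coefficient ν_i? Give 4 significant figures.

Q₀ = 0.761 vs Keq = 115.8 ⇒ Q<K, forward
Step 1:
                   A          D
  init       0.02321     0.1329
  Δ         -0.02293    0.04587
  eq      2.7598e-04     0.1788
  solve Keq expr → x = 0.02293; check Q = 115.8
Then remove 0.05576 M of D.
Step 2:
                   A          D
  init    2.7598e-04      0.123
  Δ       -1.4470e-04 2.8939e-04
  eq      1.3128e-04     0.1233
  solve Keq expr → x = 1.4470e-04; check Q = 115.8

x = 1.4470e-04 M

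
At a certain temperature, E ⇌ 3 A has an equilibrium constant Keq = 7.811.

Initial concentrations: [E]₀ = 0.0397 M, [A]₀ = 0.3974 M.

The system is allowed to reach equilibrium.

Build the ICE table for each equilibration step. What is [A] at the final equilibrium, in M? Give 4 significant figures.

Q₀ = 1.581 vs Keq = 7.811 ⇒ Q<K, forward
Step 1:
                    E           A
  init         0.0397      0.3974
  Δ          -0.02596     0.07787
  eq          0.01374      0.4753
  solve Keq expr → x = 0.02596; check Q = 7.811

[A]_eq = 0.4753 M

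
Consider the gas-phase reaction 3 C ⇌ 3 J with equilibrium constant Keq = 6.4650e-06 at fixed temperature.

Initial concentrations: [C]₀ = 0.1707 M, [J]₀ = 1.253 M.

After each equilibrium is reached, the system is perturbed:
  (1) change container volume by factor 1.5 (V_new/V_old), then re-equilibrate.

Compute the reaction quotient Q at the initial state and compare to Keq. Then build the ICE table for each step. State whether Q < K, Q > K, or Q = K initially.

Q₀ = 395.5; Q > K (proceeds reverse)

Q₀ = 395.5 vs Keq = 6.4650e-06 ⇒ Q>K, reverse
Step 1:
                  C         J
  init       0.1707     1.253
  Δ           1.227    -1.227
  eq          1.398   0.02604
  solve Keq expr → x = -0.409; check Q = 6.4650e-06
Then change container volume by factor 1.5 (V_new/V_old).
Step 2:
                  C         J
  init       0.9318   0.01736
  Δ               0         0
  eq         0.9318   0.01736
  solve Keq expr → x = 0; check Q = 6.4650e-06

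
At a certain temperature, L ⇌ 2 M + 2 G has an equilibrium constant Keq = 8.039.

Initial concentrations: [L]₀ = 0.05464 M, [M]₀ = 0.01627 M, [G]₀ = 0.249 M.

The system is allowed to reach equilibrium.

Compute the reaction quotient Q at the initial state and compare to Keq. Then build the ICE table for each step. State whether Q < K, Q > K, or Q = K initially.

Q₀ = 3.0037e-04; Q < K (proceeds forward)

Q₀ = 3.0037e-04 vs Keq = 8.039 ⇒ Q<K, forward
Step 1:
                    L           M           G
  init        0.05464     0.01627       0.249
  Δ          -0.05439      0.1088      0.1088
  eq       2.4901e-04      0.1251      0.3578
  solve Keq expr → x = 0.05439; check Q = 8.039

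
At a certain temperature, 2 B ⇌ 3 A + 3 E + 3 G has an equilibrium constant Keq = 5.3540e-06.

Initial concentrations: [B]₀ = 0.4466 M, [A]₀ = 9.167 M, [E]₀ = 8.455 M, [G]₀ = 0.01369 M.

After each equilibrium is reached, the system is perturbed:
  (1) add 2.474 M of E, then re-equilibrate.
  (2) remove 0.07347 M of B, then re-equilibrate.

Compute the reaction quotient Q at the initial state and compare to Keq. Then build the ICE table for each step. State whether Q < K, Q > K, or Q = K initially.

Q₀ = 5.99 vs Keq = 5.3540e-06 ⇒ Q>K, reverse
Step 1:
                    B           A           E           G
  I            0.4466       9.167       8.455     0.01369
  C          0.009037    -0.01356    -0.01356    -0.01356
  E            0.4556       9.153       8.441  1.3406e-04
  solve Keq expr → x = -0.004519; check Q = 5.3540e-06
Then add 2.474 M of E.
Step 2:
                    B           A           E           G
  I            0.4556       9.153       10.92  1.3406e-04
  C        2.0254e-05 -3.0382e-05 -3.0382e-05 -3.0382e-05
  E            0.4557       9.153       10.92  1.0368e-04
  solve Keq expr → x = -1.0127e-05; check Q = 5.3540e-06
Then remove 0.07347 M of B.
Step 3:
                    B           A           E           G
  I            0.3822       9.153       10.92  1.0368e-04
  C        7.6444e-06 -1.1467e-05 -1.1467e-05 -1.1467e-05
  E            0.3822       9.153       10.92  9.2213e-05
  solve Keq expr → x = -3.8222e-06; check Q = 5.3540e-06

Q₀ = 5.99; Q > K (proceeds reverse)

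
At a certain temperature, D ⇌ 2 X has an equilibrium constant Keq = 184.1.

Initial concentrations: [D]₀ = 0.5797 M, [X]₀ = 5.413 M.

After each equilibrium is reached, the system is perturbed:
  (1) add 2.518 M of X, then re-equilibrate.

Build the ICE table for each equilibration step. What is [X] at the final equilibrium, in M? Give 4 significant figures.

Q₀ = 50.54 vs Keq = 184.1 ⇒ Q<K, forward
Step 1:
                  D         X
  I          0.5797     5.413
  C         -0.3736    0.7472
  E          0.2061      6.16
  solve Keq expr → x = 0.3736; check Q = 184.1
Then add 2.518 M of X.
Step 2:
                  D         X
  I          0.2061     8.678
  C          0.1713   -0.3426
  E          0.3774     8.336
  solve Keq expr → x = -0.1713; check Q = 184.1

[X]_eq = 8.336 M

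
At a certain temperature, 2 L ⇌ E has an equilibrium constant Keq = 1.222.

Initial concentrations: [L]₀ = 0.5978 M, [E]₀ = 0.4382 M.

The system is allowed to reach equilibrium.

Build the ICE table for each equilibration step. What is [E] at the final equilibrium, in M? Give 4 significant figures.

Q₀ = 1.226 vs Keq = 1.222 ⇒ Q>K, reverse
Step 1:
                  L         E
  I          0.5978    0.4382
  C       7.6463e-04 -3.8231e-04
  E          0.5986    0.4378
  solve Keq expr → x = -3.8231e-04; check Q = 1.222

[E]_eq = 0.4378 M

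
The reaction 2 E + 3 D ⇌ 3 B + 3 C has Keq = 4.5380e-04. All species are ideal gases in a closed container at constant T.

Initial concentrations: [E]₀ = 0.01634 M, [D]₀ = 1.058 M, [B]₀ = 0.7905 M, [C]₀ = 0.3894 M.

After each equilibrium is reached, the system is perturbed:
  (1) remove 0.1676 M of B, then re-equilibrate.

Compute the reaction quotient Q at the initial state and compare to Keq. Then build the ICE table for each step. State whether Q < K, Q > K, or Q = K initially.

Q₀ = 92.24 vs Keq = 4.5380e-04 ⇒ Q>K, reverse
Step 1:
                  E         D         B         C
  Initial   0.01634     1.058    0.7905    0.3894
  Change     0.2062    0.3092   -0.3092   -0.3092
  Equil      0.2225     1.367    0.4813   0.08016
  solve Keq expr → x = -0.1031; check Q = 4.5380e-04
Then remove 0.1676 M of B.
Step 2:
                  E         D         B         C
  Initial    0.2225     1.367    0.3137   0.08016
  Change   -0.01708  -0.02563   0.02563   0.02563
  Equil      0.2054     1.342    0.3393    0.1058
  solve Keq expr → x = 0.008542; check Q = 4.5380e-04

Q₀ = 92.24; Q > K (proceeds reverse)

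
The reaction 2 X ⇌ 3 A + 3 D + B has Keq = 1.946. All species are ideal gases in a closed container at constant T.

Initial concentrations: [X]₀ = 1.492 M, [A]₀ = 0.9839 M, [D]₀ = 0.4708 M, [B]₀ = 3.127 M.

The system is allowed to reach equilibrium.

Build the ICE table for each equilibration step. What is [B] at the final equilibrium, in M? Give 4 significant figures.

Q₀ = 0.1396 vs Keq = 1.946 ⇒ Q<K, forward
Step 1:
                    X           A           D           B
  Initial       1.492      0.9839      0.4708       3.127
  Change      -0.2034      0.3052      0.3052      0.1017
  Equil         1.289       1.289       0.776       3.229
  solve Keq expr → x = 0.1017; check Q = 1.946

[B]_eq = 3.229 M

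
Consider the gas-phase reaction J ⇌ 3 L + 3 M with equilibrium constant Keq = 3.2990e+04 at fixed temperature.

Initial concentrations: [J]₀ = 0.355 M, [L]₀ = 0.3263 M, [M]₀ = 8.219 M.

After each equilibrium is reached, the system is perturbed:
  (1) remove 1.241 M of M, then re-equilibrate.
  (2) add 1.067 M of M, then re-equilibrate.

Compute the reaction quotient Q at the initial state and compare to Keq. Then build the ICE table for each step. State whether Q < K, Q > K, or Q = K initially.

Q₀ = 54.34; Q < K (proceeds forward)

Q₀ = 54.34 vs Keq = 3.2990e+04 ⇒ Q<K, forward
Step 1:
                    J           L           M
  Initial       0.355      0.3263       8.219
  Change      -0.3093      0.9278      0.9278
  Equil       0.04575       1.254       9.147
  solve Keq expr → x = 0.3093; check Q = 3.2990e+04
Then remove 1.241 M of M.
Step 2:
                    J           L           M
  Initial     0.04575       1.254       7.906
  Change     -0.01291     0.03873     0.03873
  Equil       0.03284       1.293       7.944
  solve Keq expr → x = 0.01291; check Q = 3.2990e+04
Then add 1.067 M of M.
Step 3:
                    J           L           M
  Initial     0.03284       1.293       9.011
  Change      0.01102    -0.03306    -0.03306
  Equil       0.04386        1.26       8.978
  solve Keq expr → x = -0.01102; check Q = 3.2990e+04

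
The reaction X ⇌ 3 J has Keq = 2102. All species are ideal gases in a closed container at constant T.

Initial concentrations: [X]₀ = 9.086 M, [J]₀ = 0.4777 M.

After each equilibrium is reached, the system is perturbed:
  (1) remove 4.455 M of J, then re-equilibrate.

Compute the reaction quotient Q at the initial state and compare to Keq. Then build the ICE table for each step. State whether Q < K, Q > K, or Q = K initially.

Q₀ = 0.012; Q < K (proceeds forward)

Q₀ = 0.012 vs Keq = 2102 ⇒ Q<K, forward
Step 1:
                   X          J
  Initial      9.086     0.4777
  Change      -6.034       18.1
  Equil        3.052      18.58
  solve Keq expr → x = 6.034; check Q = 2102
Then remove 4.455 M of J.
Step 2:
                   X          J
  Initial      3.052      14.13
  Change      -0.848      2.544
  Equil        2.204      16.67
  solve Keq expr → x = 0.848; check Q = 2102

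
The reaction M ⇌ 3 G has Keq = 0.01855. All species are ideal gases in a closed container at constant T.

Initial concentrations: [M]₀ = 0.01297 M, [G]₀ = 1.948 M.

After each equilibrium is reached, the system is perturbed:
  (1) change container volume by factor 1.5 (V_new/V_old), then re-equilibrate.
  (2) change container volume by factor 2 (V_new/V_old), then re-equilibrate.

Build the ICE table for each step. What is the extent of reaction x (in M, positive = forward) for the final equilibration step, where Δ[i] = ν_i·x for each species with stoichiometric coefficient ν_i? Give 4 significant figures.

Q₀ = 569.9 vs Keq = 0.01855 ⇒ Q>K, reverse
Step 1:
                   M          G
  Initial    0.01297      1.948
  Change      0.5754     -1.726
  Equil       0.5884     0.2218
  solve Keq expr → x = -0.5754; check Q = 0.01855
Then change container volume by factor 1.5 (V_new/V_old).
Step 2:
                   M          G
  Initial     0.3922     0.1479
  Change    -0.01449    0.04348
  Equil       0.3777     0.1914
  solve Keq expr → x = 0.01449; check Q = 0.01855
Then change container volume by factor 2 (V_new/V_old).
Step 3:
                   M          G
  Initial     0.1889    0.09568
  Change    -0.01715    0.05146
  Equil       0.1717     0.1471
  solve Keq expr → x = 0.01715; check Q = 0.01855

x = 0.01715 M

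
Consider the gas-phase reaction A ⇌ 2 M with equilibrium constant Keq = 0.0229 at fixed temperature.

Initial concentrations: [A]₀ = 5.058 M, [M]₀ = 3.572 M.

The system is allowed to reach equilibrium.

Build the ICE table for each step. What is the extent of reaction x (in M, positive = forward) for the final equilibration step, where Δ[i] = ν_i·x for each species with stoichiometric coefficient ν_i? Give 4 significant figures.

x = -1.591 M

Q₀ = 2.523 vs Keq = 0.0229 ⇒ Q>K, reverse
Step 1:
                  A         M
  I           5.058     3.572
  C           1.591    -3.182
  E           6.649    0.3902
  solve Keq expr → x = -1.591; check Q = 0.0229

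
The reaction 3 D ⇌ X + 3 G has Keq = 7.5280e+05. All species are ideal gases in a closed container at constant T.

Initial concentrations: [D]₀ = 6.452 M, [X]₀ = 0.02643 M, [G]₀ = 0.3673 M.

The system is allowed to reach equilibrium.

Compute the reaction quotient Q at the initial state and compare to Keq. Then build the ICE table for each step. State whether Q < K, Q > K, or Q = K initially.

Q₀ = 4.8761e-06 vs Keq = 7.5280e+05 ⇒ Q<K, forward
Step 1:
                  D         X         G
  I           6.452   0.02643    0.3673
  C          -6.357     2.119     6.357
  E         0.09533     2.145     6.724
  solve Keq expr → x = 2.119; check Q = 7.5280e+05

Q₀ = 4.8761e-06; Q < K (proceeds forward)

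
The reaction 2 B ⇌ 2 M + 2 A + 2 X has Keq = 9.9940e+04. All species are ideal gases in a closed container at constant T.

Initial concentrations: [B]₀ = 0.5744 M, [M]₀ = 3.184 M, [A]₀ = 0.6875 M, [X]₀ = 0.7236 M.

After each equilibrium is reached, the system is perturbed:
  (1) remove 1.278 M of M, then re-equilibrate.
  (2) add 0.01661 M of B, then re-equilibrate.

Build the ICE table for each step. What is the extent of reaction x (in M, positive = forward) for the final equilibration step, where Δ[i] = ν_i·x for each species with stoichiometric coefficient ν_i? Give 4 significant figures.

x = 0.008101 M

Q₀ = 7.604 vs Keq = 9.9940e+04 ⇒ Q<K, forward
Step 1:
                    B           M           A           X
  Initial      0.5744       3.184      0.6875      0.7236
  Change      -0.5556      0.5556      0.5556      0.5556
  Equil       0.01881        3.74       1.243       1.279
  solve Keq expr → x = 0.2778; check Q = 9.9940e+04
Then remove 1.278 M of M.
Step 2:
                    B           M           A           X
  Initial     0.01881       2.462       1.243       1.279
  Change    -0.006273    0.006273    0.006273    0.006273
  Equil       0.01254       2.468       1.249       1.285
  solve Keq expr → x = 0.003136; check Q = 9.9940e+04
Then add 0.01661 M of B.
Step 3:
                    B           M           A           X
  Initial     0.02915       2.468       1.249       1.285
  Change      -0.0162      0.0162      0.0162      0.0162
  Equil       0.01294       2.484       1.266       1.302
  solve Keq expr → x = 0.008101; check Q = 9.9940e+04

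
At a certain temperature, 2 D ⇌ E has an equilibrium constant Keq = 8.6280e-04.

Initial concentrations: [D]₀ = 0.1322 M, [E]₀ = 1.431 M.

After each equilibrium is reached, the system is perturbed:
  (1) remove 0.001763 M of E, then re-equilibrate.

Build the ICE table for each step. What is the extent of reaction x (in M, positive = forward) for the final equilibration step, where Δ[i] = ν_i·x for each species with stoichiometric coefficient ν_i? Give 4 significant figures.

x = 0.001745 M

Q₀ = 81.88 vs Keq = 8.6280e-04 ⇒ Q>K, reverse
Step 1:
                  D         E
  Initial    0.1322     1.431
  Change      2.847    -1.423
  Equil       2.979  0.007656
  solve Keq expr → x = -1.423; check Q = 8.6280e-04
Then remove 0.001763 M of E.
Step 2:
                  D         E
  Initial     2.979  0.005893
  Change   -0.00349  0.001745
  Equil       2.975  0.007638
  solve Keq expr → x = 0.001745; check Q = 8.6280e-04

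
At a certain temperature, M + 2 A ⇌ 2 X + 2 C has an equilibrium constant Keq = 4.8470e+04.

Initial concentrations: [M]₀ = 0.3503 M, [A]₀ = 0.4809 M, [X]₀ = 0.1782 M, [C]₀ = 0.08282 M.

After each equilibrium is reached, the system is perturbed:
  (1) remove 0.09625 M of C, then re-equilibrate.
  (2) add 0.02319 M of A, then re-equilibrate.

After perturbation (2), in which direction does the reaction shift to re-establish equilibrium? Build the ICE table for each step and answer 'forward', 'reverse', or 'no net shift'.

Direction: forward

Q₀ = 0.002689 vs Keq = 4.8470e+04 ⇒ Q<K, forward
Step 1:
                    M           A           X           C
  I            0.3503      0.4809      0.1782     0.08282
  C            -0.238     -0.4759      0.4759      0.4759
  E            0.1123    0.004954      0.6541      0.5588
  solve Keq expr → x = 0.238; check Q = 4.8470e+04
Then remove 0.09625 M of C.
Step 2:
                    M           A           X           C
  I            0.1123    0.004954      0.6541      0.4625
  C       -4.1651e-04 -8.3303e-04  8.3303e-04  8.3303e-04
  E            0.1119    0.004121       0.655      0.4633
  solve Keq expr → x = 4.1651e-04; check Q = 4.8470e+04
Then add 0.02319 M of A.
Step 3:
                    M           A           X           C
  I            0.1119     0.02731       0.655      0.4633
  C           -0.0113     -0.0226      0.0226      0.0226
  E            0.1006    0.004715      0.6776      0.4859
  solve Keq expr → x = 0.0113; check Q = 4.8470e+04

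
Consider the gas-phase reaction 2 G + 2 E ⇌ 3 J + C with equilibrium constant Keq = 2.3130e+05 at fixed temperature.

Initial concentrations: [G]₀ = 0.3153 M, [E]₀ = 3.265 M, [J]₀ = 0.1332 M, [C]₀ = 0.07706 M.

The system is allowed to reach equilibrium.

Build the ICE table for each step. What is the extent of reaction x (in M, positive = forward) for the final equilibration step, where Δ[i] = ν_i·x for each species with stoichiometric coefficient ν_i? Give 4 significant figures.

Q₀ = 1.7184e-04 vs Keq = 2.3130e+05 ⇒ Q<K, forward
Step 1:
                   G          E          J          C
  init        0.3153      3.265     0.1332    0.07706
  Δ          -0.3151    -0.3151     0.4727     0.1576
  eq      1.6103e-04       2.95     0.6059     0.2346
  solve Keq expr → x = 0.1576; check Q = 2.3130e+05

x = 0.1576 M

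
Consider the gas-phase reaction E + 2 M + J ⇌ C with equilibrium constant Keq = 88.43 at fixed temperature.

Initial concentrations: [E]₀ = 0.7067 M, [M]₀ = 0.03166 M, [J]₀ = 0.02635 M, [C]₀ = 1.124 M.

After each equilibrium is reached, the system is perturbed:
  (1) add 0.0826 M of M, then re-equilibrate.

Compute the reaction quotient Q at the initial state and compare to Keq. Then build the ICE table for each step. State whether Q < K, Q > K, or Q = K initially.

Q₀ = 6.0218e+04 vs Keq = 88.43 ⇒ Q>K, reverse
Step 1:
                    E           M           J           C
  I            0.7067     0.03166     0.02635       1.124
  C            0.1305      0.2609      0.1305     -0.1305
  E            0.8372      0.2926      0.1568      0.9935
  solve Keq expr → x = -0.1305; check Q = 88.43
Then add 0.0826 M of M.
Step 2:
                    E           M           J           C
  I            0.8372      0.3752      0.1568      0.9935
  C           -0.0242    -0.04841     -0.0242      0.0242
  E            0.8129      0.3268      0.1326       1.018
  solve Keq expr → x = 0.0242; check Q = 88.43

Q₀ = 6.0218e+04; Q > K (proceeds reverse)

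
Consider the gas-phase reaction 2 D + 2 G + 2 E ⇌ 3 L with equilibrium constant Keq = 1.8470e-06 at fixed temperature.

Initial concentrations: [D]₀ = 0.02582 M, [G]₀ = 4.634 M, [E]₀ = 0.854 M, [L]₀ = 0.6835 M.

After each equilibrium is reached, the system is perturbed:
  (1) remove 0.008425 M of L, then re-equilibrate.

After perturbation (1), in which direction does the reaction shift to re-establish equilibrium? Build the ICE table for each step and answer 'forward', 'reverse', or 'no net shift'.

Direction: forward

Q₀ = 30.58 vs Keq = 1.8470e-06 ⇒ Q>K, reverse
Step 1:
                   D          G          E          L
  I          0.02582      4.634      0.854     0.6835
  C           0.4385     0.4385     0.4385    -0.6577
  E           0.4643      5.072      1.292    0.02577
  solve Keq expr → x = -0.2192; check Q = 1.8470e-06
Then remove 0.008425 M of L.
Step 2:
                   D          G          E          L
  I           0.4643      5.072      1.292    0.01735
  C        -0.005423  -0.005423  -0.005423   0.008134
  E           0.4589      5.067      1.287    0.02548
  solve Keq expr → x = 0.002711; check Q = 1.8470e-06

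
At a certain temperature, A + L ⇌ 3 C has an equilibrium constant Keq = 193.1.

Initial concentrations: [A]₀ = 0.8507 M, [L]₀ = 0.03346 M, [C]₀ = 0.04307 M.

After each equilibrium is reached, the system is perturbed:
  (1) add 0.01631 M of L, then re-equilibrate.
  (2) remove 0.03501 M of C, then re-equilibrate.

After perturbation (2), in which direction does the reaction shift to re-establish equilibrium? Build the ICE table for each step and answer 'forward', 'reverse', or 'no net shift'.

Direction: forward

Q₀ = 0.002807 vs Keq = 193.1 ⇒ Q<K, forward
Step 1:
                  A         L         C
  Initial    0.8507   0.03346   0.04307
  Change   -0.03344  -0.03344    0.1003
  Equil      0.8173 1.8683e-05    0.1434
  solve Keq expr → x = 0.03344; check Q = 193.1
Then add 0.01631 M of L.
Step 2:
                  A         L         C
  Initial    0.8173   0.01633    0.1434
  Change   -0.01628  -0.01628   0.04885
  Equil       0.801 4.5935e-05    0.1922
  solve Keq expr → x = 0.01628; check Q = 193.1
Then remove 0.03501 M of C.
Step 3:
                  A         L         C
  Initial     0.801 4.5935e-05    0.1572
  Change  -2.0773e-05 -2.0773e-05 6.2318e-05
  Equil       0.801 2.5162e-05    0.1573
  solve Keq expr → x = 2.0773e-05; check Q = 193.1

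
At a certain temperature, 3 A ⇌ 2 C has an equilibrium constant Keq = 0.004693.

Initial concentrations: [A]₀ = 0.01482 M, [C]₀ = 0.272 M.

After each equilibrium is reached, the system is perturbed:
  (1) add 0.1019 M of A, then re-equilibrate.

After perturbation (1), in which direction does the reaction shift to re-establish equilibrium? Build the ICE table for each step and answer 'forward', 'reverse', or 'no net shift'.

Q₀ = 2.2730e+04 vs Keq = 0.004693 ⇒ Q>K, reverse
Step 1:
                   A          C
  I          0.01482      0.272
  C           0.3823    -0.2549
  E           0.3971    0.01714
  solve Keq expr → x = -0.1274; check Q = 0.004693
Then add 0.1019 M of A.
Step 2:
                   A          C
  I            0.499    0.01714
  C         -0.00948    0.00632
  E           0.4895    0.02346
  solve Keq expr → x = 0.00316; check Q = 0.004693

Direction: forward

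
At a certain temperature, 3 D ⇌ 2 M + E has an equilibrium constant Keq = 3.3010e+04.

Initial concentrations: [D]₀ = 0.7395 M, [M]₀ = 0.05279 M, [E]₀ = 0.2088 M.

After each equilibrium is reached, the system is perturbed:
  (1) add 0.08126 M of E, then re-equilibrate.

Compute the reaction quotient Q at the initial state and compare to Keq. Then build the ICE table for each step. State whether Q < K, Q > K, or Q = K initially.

Q₀ = 0.001439; Q < K (proceeds forward)

Q₀ = 0.001439 vs Keq = 3.3010e+04 ⇒ Q<K, forward
Step 1:
                   D          M          E
  I           0.7395    0.05279     0.2088
  C          -0.7238     0.4825     0.2413
  E          0.01575     0.5353     0.4501
  solve Keq expr → x = 0.2413; check Q = 3.3010e+04
Then add 0.08126 M of E.
Step 2:
                   D          M          E
  I          0.01575     0.5353     0.5313
  C       8.8072e-04 -5.8715e-04 -2.9357e-04
  E          0.01663     0.5347      0.531
  solve Keq expr → x = -2.9357e-04; check Q = 3.3010e+04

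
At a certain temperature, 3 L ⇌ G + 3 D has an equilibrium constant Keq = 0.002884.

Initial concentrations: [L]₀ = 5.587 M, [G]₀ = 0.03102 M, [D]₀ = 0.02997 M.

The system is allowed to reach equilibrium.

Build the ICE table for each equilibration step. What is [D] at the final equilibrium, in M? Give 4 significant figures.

[D]_eq = 0.9526 M

Q₀ = 4.7881e-09 vs Keq = 0.002884 ⇒ Q<K, forward
Step 1:
                  L         G         D
  init        5.587   0.03102   0.02997
  Δ         -0.9226    0.3075    0.9226
  eq          4.664    0.3386    0.9526
  solve Keq expr → x = 0.3075; check Q = 0.002884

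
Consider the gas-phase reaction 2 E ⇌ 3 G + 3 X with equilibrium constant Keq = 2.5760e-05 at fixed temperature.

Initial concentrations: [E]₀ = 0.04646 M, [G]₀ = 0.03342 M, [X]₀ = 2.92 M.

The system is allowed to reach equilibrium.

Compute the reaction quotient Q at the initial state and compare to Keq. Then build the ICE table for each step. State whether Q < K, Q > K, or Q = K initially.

Q₀ = 0.4305 vs Keq = 2.5760e-05 ⇒ Q>K, reverse
Step 1:
                   E          G          X
  Initial    0.04646    0.03342       2.92
  Change     0.02115   -0.03172   -0.03172
  Equil      0.06761   0.001697      2.888
  solve Keq expr → x = -0.01057; check Q = 2.5760e-05

Q₀ = 0.4305; Q > K (proceeds reverse)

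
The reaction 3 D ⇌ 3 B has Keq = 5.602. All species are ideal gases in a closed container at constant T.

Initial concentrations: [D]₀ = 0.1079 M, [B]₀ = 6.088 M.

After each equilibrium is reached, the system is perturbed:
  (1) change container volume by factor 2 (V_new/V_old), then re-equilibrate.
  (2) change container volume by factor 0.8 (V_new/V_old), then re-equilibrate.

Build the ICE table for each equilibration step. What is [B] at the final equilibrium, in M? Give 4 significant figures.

Q₀ = 1.7962e+05 vs Keq = 5.602 ⇒ Q>K, reverse
Step 1:
                   D          B
  Initial     0.1079      6.088
  Change       2.124     -2.124
  Equil        2.232      3.964
  solve Keq expr → x = -0.708; check Q = 5.602
Then change container volume by factor 2 (V_new/V_old).
Step 2:
                   D          B
  Initial      1.116      1.982
  Change           0          0
  Equil        1.116      1.982
  solve Keq expr → x = 0; check Q = 5.602
Then change container volume by factor 0.8 (V_new/V_old).
Step 3:
                   D          B
  Initial      1.395      2.477
  Change           0          0
  Equil        1.395      2.477
  solve Keq expr → x = 0; check Q = 5.602

[B]_eq = 2.477 M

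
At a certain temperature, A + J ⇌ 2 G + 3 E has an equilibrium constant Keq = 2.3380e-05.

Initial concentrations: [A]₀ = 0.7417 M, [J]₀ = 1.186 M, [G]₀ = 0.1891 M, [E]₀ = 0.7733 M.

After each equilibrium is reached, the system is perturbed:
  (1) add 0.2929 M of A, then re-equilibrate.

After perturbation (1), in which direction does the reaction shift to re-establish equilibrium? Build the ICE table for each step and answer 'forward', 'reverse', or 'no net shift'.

Direction: forward

Q₀ = 0.0188 vs Keq = 2.3380e-05 ⇒ Q>K, reverse
Step 1:
                  A         J         G         E
  I          0.7417     1.186    0.1891    0.7733
  C         0.08773   0.08773   -0.1755   -0.2632
  E          0.8294     1.274   0.01364    0.5101
  solve Keq expr → x = -0.08773; check Q = 2.3380e-05
Then add 0.2929 M of A.
Step 2:
                  A         J         G         E
  I           1.122     1.274   0.01364    0.5101
  C       -0.001035 -0.001035  0.002069  0.003104
  E           1.121     1.273   0.01571    0.5132
  solve Keq expr → x = 0.001035; check Q = 2.3380e-05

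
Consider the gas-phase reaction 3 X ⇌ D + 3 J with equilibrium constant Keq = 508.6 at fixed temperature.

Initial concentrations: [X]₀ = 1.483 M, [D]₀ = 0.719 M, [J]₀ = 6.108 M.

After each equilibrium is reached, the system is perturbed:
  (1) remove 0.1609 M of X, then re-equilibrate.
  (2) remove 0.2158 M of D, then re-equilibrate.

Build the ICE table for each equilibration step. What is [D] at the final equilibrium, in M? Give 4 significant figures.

Q₀ = 50.23 vs Keq = 508.6 ⇒ Q<K, forward
Step 1:
                  X         D         J
  I           1.483     0.719     6.108
  C          -0.654     0.218     0.654
  E           0.829     0.937     6.762
  solve Keq expr → x = 0.218; check Q = 508.6
Then remove 0.1609 M of X.
Step 2:
                  X         D         J
  I          0.6681     0.937     6.762
  C          0.1318  -0.04394   -0.1318
  E          0.7999    0.8931      6.63
  solve Keq expr → x = -0.04394; check Q = 508.6
Then remove 0.2158 M of D.
Step 3:
                  X         D         J
  I          0.7999    0.6773      6.63
  C         -0.0573    0.0191    0.0573
  E          0.7426    0.6964     6.688
  solve Keq expr → x = 0.0191; check Q = 508.6

[D]_eq = 0.6964 M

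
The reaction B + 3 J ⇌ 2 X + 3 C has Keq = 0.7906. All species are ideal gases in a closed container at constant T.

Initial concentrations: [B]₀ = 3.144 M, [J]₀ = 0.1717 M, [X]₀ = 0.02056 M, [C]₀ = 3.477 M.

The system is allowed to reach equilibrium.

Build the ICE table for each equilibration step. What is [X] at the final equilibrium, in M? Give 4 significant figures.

[X]_eq = 0.01793 M

Q₀ = 1.117 vs Keq = 0.7906 ⇒ Q>K, reverse
Step 1:
                  B         J         X         C
  I           3.144    0.1717   0.02056     3.477
  C        0.001313  0.003939 -0.002626 -0.003939
  E           3.145    0.1756   0.01793     3.473
  solve Keq expr → x = -0.001313; check Q = 0.7906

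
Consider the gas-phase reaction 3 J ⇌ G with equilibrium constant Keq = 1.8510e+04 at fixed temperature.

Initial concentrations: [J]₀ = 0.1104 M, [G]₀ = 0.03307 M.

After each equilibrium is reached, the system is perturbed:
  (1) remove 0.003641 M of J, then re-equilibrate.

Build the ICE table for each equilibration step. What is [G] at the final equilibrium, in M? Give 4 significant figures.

[G]_eq = 0.06363 M

Q₀ = 24.58 vs Keq = 1.8510e+04 ⇒ Q<K, forward
Step 1:
                   J          G
  I           0.1104    0.03307
  C         -0.09522    0.03174
  E          0.01518    0.06481
  solve Keq expr → x = 0.03174; check Q = 1.8510e+04
Then remove 0.003641 M of J.
Step 2:
                   J          G
  I          0.01154    0.06481
  C         0.003548  -0.001183
  E          0.01509    0.06363
  solve Keq expr → x = -0.001183; check Q = 1.8510e+04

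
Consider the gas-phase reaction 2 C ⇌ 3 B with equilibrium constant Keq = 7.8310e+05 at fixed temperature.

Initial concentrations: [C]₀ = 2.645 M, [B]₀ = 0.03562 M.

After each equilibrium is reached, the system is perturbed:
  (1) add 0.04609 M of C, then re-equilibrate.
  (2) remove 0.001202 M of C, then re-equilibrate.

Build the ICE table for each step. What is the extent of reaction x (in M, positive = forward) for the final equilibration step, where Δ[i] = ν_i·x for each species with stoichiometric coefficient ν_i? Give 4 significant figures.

x = -5.9794e-04 M

Q₀ = 6.4600e-06 vs Keq = 7.8310e+05 ⇒ Q<K, forward
Step 1:
                  C         B
  I           2.645   0.03562
  C          -2.636     3.954
  E        0.009005      3.99
  solve Keq expr → x = 1.318; check Q = 7.8310e+05
Then add 0.04609 M of C.
Step 2:
                  C         B
  I          0.0551      3.99
  C        -0.04586   0.06878
  E        0.009239     4.058
  solve Keq expr → x = 0.02293; check Q = 7.8310e+05
Then remove 0.001202 M of C.
Step 3:
                  C         B
  I        0.008037     4.058
  C        0.001196 -0.001794
  E        0.009233     4.057
  solve Keq expr → x = -5.9794e-04; check Q = 7.8310e+05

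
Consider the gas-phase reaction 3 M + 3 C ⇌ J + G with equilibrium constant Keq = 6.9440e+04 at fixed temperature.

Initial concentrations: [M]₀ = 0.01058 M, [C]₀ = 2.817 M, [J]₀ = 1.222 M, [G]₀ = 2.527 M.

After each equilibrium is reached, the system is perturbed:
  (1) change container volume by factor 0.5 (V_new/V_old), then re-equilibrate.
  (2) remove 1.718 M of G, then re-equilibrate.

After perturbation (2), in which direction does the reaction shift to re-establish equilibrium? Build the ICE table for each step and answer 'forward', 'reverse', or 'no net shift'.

Q₀ = 1.1664e+05 vs Keq = 6.9440e+04 ⇒ Q>K, reverse
Step 1:
                    M           C           J           G
  Initial     0.01058       2.817       1.222       2.527
  Change     0.001985    0.001985 -6.6151e-04 -6.6151e-04
  Equil       0.01256       2.819       1.221       2.526
  solve Keq expr → x = -6.6151e-04; check Q = 6.9440e+04
Then change container volume by factor 0.5 (V_new/V_old).
Step 2:
                    M           C           J           G
  Initial     0.02513       5.638       2.443       5.053
  Change     -0.01512    -0.01512     0.00504     0.00504
  Equil       0.01001       5.623       2.448       5.058
  solve Keq expr → x = 0.00504; check Q = 6.9440e+04
Then remove 1.718 M of G.
Step 3:
                    M           C           J           G
  Initial     0.01001       5.623       2.448        3.34
  Change     -0.00129    -0.00129  4.3011e-04  4.3011e-04
  Equil      0.008719       5.622       2.448        3.34
  solve Keq expr → x = 4.3011e-04; check Q = 6.9440e+04

Direction: forward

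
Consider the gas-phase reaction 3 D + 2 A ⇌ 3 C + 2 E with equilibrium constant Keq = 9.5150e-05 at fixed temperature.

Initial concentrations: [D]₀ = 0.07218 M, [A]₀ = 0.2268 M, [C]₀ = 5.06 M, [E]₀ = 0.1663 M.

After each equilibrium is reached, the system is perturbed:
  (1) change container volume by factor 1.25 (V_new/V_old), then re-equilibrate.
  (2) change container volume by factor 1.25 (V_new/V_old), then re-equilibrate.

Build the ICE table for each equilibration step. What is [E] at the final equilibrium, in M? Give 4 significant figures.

[E]_eq = 4.2398e-05 M

Q₀ = 1.8522e+05 vs Keq = 9.5150e-05 ⇒ Q>K, reverse
Step 1:
                    D           A           C           E
  I           0.07218      0.2268        5.06      0.1663
  C            0.2494      0.1662     -0.2494     -0.1662
  E            0.3215       0.393       4.811  6.6246e-05
  solve Keq expr → x = -0.08312; check Q = 9.5150e-05
Then change container volume by factor 1.25 (V_new/V_old).
Step 2:
                    D           A           C           E
  I            0.2572      0.3144       3.849  5.2997e-05
  C                 0           0           0           0
  E            0.2572      0.3144       3.849  5.2997e-05
  solve Keq expr → x = 0; check Q = 9.5150e-05
Then change container volume by factor 1.25 (V_new/V_old).
Step 3:
                    D           A           C           E
  I            0.2058      0.2515       3.079  4.2398e-05
  C                 0           0           0           0
  E            0.2058      0.2515       3.079  4.2398e-05
  solve Keq expr → x = 0; check Q = 9.5150e-05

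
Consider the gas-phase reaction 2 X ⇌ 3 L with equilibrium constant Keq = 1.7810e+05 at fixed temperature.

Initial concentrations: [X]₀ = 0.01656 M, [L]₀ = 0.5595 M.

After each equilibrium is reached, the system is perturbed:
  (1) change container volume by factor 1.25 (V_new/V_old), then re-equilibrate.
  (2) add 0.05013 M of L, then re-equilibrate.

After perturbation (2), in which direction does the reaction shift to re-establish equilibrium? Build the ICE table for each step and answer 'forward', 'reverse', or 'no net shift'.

Direction: reverse

Q₀ = 638.7 vs Keq = 1.7810e+05 ⇒ Q<K, forward
Step 1:
                   X          L
  init       0.01656     0.5595
  Δ         -0.01551    0.02326
  eq        0.001054     0.5828
  solve Keq expr → x = 0.007753; check Q = 1.7810e+05
Then change container volume by factor 1.25 (V_new/V_old).
Step 2:
                   X          L
  init    8.4332e-04     0.4662
  Δ       -8.8708e-05 1.3306e-04
  eq      7.5461e-04     0.4663
  solve Keq expr → x = 4.4354e-05; check Q = 1.7810e+05
Then add 0.05013 M of L.
Step 3:
                   X          L
  init    7.5461e-04     0.5165
  Δ       1.2441e-04 -1.8662e-04
  eq      8.7902e-04     0.5163
  solve Keq expr → x = -6.2207e-05; check Q = 1.7810e+05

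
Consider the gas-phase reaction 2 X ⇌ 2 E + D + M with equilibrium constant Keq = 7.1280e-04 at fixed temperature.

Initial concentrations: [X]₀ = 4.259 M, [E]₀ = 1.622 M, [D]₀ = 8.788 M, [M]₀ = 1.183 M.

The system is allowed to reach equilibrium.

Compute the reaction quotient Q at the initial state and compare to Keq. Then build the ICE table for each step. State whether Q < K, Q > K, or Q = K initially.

Q₀ = 1.508; Q > K (proceeds reverse)

Q₀ = 1.508 vs Keq = 7.1280e-04 ⇒ Q>K, reverse
Step 1:
                  X         E         D         M
  I           4.259     1.622     8.788     1.183
  C           1.537    -1.537   -0.7686   -0.7686
  E           5.796   0.08488     8.019    0.4144
  solve Keq expr → x = -0.7686; check Q = 7.1280e-04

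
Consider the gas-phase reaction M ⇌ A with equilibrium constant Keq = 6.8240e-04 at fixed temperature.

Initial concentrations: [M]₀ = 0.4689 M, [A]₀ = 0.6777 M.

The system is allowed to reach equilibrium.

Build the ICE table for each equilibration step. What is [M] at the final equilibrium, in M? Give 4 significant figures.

[M]_eq = 1.146 M

Q₀ = 1.445 vs Keq = 6.8240e-04 ⇒ Q>K, reverse
Step 1:
                  M         A
  Initial    0.4689    0.6777
  Change     0.6769   -0.6769
  Equil       1.146 7.8191e-04
  solve Keq expr → x = -0.6769; check Q = 6.8240e-04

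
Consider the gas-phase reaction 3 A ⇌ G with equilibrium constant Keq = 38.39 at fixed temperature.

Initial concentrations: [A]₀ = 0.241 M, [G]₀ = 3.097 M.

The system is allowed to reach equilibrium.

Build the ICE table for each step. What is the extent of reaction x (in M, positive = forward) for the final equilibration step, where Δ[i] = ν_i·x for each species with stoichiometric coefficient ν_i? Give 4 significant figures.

x = -0.06272 M

Q₀ = 221.3 vs Keq = 38.39 ⇒ Q>K, reverse
Step 1:
                  A         G
  Initial     0.241     3.097
  Change     0.1882  -0.06272
  Equil      0.4292     3.034
  solve Keq expr → x = -0.06272; check Q = 38.39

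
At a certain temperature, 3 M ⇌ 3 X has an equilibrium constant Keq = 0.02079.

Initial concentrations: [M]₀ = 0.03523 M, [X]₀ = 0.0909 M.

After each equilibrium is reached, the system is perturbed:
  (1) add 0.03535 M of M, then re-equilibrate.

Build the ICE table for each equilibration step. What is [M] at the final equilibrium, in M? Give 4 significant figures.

[M]_eq = 0.1267 M

Q₀ = 17.18 vs Keq = 0.02079 ⇒ Q>K, reverse
Step 1:
                  M         X
  Initial   0.03523    0.0909
  Change     0.0637   -0.0637
  Equil     0.09893    0.0272
  solve Keq expr → x = -0.02123; check Q = 0.02079
Then add 0.03535 M of M.
Step 2:
                  M         X
  Initial    0.1343    0.0272
  Change  -0.007624  0.007624
  Equil      0.1267   0.03483
  solve Keq expr → x = 0.002541; check Q = 0.02079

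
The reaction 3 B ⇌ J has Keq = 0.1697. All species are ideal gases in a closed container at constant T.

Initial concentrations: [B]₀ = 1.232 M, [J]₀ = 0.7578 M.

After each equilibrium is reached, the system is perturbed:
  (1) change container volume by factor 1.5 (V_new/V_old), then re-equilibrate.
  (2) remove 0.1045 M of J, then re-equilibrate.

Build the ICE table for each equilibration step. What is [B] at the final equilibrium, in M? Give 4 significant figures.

[B]_eq = 1.182 M

Q₀ = 0.4052 vs Keq = 0.1697 ⇒ Q>K, reverse
Step 1:
                   B          J
  init         1.232     0.7578
  Δ           0.3307    -0.1102
  eq           1.563     0.6476
  solve Keq expr → x = -0.1102; check Q = 0.1697
Then change container volume by factor 1.5 (V_new/V_old).
Step 2:
                   B          J
  init         1.042     0.4317
  Δ           0.2351   -0.07838
  eq           1.277     0.3533
  solve Keq expr → x = -0.07838; check Q = 0.1697
Then remove 0.1045 M of J.
Step 3:
                   B          J
  init         1.277     0.2488
  Δ         -0.09471    0.03157
  eq           1.182     0.2804
  solve Keq expr → x = 0.03157; check Q = 0.1697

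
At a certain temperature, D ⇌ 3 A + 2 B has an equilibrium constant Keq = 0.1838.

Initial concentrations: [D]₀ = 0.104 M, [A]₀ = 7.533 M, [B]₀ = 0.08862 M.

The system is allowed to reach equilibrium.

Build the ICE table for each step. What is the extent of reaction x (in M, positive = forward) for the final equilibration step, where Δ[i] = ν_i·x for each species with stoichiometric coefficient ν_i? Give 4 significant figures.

x = -0.04028 M

Q₀ = 32.28 vs Keq = 0.1838 ⇒ Q>K, reverse
Step 1:
                    D           A           B
  init          0.104       7.533     0.08862
  Δ           0.04028     -0.1208    -0.08055
  eq           0.1443       7.412     0.00807
  solve Keq expr → x = -0.04028; check Q = 0.1838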